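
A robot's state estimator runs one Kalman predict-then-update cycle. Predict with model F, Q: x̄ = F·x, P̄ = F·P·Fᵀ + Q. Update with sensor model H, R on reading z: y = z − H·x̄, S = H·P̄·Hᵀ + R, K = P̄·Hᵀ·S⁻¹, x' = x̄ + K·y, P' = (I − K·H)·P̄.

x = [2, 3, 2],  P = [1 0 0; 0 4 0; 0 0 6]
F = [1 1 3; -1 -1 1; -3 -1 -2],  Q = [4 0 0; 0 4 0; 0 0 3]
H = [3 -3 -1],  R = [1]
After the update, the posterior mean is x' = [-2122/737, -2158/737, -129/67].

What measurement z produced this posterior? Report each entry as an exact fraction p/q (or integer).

z = [2]

x̄ = F·x = [11, -3, -13]
P̄ = F·P·Fᵀ + Q = [63 13 -43; 13 15 -5; -43 -5 40]
S = H·P̄·Hᵀ + R = [737]
K = P̄·Hᵀ·S⁻¹ = [193/737; -1/737; -14/67]
x' − x̄ = [-10229/737, 53/737, 742/67] = K·y
y = (KᵀK)⁻¹·Kᵀ·(x' − x̄) = [-53]
z = y + H·x̄ = [-53] + [55] = [2]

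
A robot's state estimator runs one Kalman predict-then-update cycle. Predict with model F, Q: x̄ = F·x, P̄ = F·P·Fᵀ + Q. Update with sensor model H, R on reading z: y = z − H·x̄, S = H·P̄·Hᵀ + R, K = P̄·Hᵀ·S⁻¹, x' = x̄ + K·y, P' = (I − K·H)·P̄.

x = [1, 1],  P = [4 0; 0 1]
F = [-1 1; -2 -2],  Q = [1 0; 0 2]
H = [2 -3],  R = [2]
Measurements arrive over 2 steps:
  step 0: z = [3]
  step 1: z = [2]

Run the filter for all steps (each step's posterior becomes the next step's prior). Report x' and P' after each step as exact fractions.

step 0: x' = [27/76, -61/76], P' = [219/38 147/38; 147/38 107/38]
step 1: x' = [-6915/5168, -8011/5168], P' = [3829/2584 2597/2584; 2597/2584 2333/2584]

step 0: x̄ = F·x = [0, -4]
step 0: P̄ = F·P·Fᵀ + Q = [6 6; 6 22]
step 0: y = z − H·x̄ = [-9]
step 0: S = H·P̄·Hᵀ + R = [152]
step 0: K = P̄·Hᵀ·S⁻¹ = [-3/76; -27/76]
step 0: x' = x̄ + K·y = [27/76, -61/76]
step 0: P' = (I − K·H)·P̄ = [219/38 147/38; 147/38 107/38]
step 1: x̄ = F·x = [-22/19, 17/19]
step 1: P̄ = F·P·Fᵀ + Q = [35/19 112/19; 112/19 1278/19]
step 1: y = z − H·x̄ = [7]
step 1: S = H·P̄·Hᵀ + R = [544]
step 1: K = P̄·Hᵀ·S⁻¹ = [-7/272; -95/272]
step 1: x' = x̄ + K·y = [-6915/5168, -8011/5168]
step 1: P' = (I − K·H)·P̄ = [3829/2584 2597/2584; 2597/2584 2333/2584]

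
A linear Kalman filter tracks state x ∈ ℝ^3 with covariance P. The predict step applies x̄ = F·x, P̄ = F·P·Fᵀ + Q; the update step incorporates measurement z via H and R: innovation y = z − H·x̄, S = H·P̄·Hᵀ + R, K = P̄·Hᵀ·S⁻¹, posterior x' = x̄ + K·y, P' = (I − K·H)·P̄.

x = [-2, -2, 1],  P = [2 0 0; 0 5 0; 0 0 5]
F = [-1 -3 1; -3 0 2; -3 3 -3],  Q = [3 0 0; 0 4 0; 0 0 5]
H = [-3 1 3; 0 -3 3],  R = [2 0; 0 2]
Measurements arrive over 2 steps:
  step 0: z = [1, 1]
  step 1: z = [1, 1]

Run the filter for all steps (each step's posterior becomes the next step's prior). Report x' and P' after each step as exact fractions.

step 0: x' = [6568984/1269031, 4947452/1269031, 5347767/1269031], P' = [17787392/1269031 13257076/1269031 13256958/1269031; 13257076/1269031 10195674/1269031 9985398/1269031; 13256958/1269031 9985398/1269031 10056080/1269031]
step 1: x' = [-77552834864/53041918579, -2454828912/2306170373, -41266648077/53041918579], P' = [1679055365360/53041918579 54085657268/2306170373 1260309575574/53041918579; 54085657268/2306170373 40624990212/2306170373 40783119492/2306170373; 1260309575574/53041918579 40783119492/2306170373 953282487626/53041918579]

step 0: x̄ = F·x = [9, 8, -3]
step 0: P̄ = F·P·Fᵀ + Q = [55 16 -54; 16 42 -12; -54 -12 113]
step 0: y = z − H·x̄ = [29, 34]
step 0: S = H·P̄·Hᵀ + R = [2360 1593; 1593 1613]
step 0: K = P̄·Hᵀ·S⁻¹ = [-167113/1269031 -3/21509; 190320/1269031 -5346/21509; 191382/1269031 1797/21509]
step 0: x' = x̄ + K·y = [6568984/1269031, 4947452/1269031, 5347767/1269031]
step 0: P' = (I − K·H)·P̄ = [17787392/1269031 13257076/1269031 13256958/1269031; 13257076/1269031 10195674/1269031 9985398/1269031; 13256958/1269031 9985398/1269031 10056080/1269031]
step 1: x̄ = F·x = [-16063573/1269031, -9011418/1269031, -20907897/1269031]
step 1: P̄ = F·P·Fᵀ + Q = [116527783/1269031 66590842/1269031 130800102/1269031; 66590842/1269031 46303476/1269031 80119626/1269031; 130800102/1269031 80119626/1269031 168958181/1269031]
step 1: y = z − H·x̄ = [24813421/1269031, 36958468/1269031]
step 1: S = H·P̄·Hᵀ + R = [344986082/1269031 323112105/1269031; 323112105/1269031 497739707/1269031]
step 1: K = P̄·Hᵀ·S⁻¹ = [-6133626097/53041918579 24509187615/53041918579; 358688442/2306170373 237193920/2306170373; 8465242236/53041918579 22906108965/53041918579]
step 1: x' = x̄ + K·y = [-77552834864/53041918579, -2454828912/2306170373, -41266648077/53041918579]
step 1: P' = (I − K·H)·P̄ = [1679055365360/53041918579 54085657268/2306170373 1260309575574/53041918579; 54085657268/2306170373 40624990212/2306170373 40783119492/2306170373; 1260309575574/53041918579 40783119492/2306170373 953282487626/53041918579]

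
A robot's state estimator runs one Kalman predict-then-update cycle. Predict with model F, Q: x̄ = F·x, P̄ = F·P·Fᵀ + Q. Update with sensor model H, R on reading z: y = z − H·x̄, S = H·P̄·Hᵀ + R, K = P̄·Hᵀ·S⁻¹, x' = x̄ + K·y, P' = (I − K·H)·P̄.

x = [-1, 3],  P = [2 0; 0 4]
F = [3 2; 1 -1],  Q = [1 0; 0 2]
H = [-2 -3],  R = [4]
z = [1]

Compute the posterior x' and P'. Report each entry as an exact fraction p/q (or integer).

x̄ = F·x = [3, -4]
P̄ = F·P·Fᵀ + Q = [35 -2; -2 8]
y = z − H·x̄ = [-5]
S = H·P̄·Hᵀ + R = [192]
K = P̄·Hᵀ·S⁻¹ = [-1/3; -5/48]
x' = x̄ + K·y = [14/3, -167/48]
P' = (I − K·H)·P̄ = [41/3 -26/3; -26/3 71/12]

x' = [14/3, -167/48]
P' = [41/3 -26/3; -26/3 71/12]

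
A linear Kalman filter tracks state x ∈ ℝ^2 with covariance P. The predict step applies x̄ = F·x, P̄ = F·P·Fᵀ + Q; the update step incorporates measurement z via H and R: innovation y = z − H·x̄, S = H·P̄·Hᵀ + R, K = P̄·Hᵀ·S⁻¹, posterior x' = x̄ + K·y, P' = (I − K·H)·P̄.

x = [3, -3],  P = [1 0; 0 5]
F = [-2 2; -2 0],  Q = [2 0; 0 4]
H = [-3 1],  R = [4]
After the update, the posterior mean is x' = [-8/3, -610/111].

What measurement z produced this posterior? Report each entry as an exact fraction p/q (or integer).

x̄ = F·x = [-12, -6]
P̄ = F·P·Fᵀ + Q = [26 4; 4 8]
S = H·P̄·Hᵀ + R = [222]
K = P̄·Hᵀ·S⁻¹ = [-1/3; -2/111]
x' − x̄ = [28/3, 56/111] = K·y
y = (KᵀK)⁻¹·Kᵀ·(x' − x̄) = [-28]
z = y + H·x̄ = [-28] + [30] = [2]

z = [2]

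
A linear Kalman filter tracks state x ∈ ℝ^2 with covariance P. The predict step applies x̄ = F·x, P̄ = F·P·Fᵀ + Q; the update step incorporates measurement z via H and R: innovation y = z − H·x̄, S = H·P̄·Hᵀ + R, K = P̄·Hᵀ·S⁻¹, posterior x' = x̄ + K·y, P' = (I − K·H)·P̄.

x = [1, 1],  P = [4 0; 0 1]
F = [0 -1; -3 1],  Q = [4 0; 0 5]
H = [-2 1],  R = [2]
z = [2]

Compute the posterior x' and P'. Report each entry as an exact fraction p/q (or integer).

x' = [-45/34, -12/17]
P' = [219/68 104/17; 104/17 230/17]

x̄ = F·x = [-1, -2]
P̄ = F·P·Fᵀ + Q = [5 -1; -1 42]
y = z − H·x̄ = [2]
S = H·P̄·Hᵀ + R = [68]
K = P̄·Hᵀ·S⁻¹ = [-11/68; 11/17]
x' = x̄ + K·y = [-45/34, -12/17]
P' = (I − K·H)·P̄ = [219/68 104/17; 104/17 230/17]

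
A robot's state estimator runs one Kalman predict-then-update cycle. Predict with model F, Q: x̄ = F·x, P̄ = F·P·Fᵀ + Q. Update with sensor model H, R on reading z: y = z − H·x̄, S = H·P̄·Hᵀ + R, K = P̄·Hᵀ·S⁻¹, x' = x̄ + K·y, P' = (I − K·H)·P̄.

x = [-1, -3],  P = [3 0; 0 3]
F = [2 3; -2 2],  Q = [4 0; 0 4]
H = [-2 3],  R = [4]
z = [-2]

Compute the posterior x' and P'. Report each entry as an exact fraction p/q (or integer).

x̄ = F·x = [-11, -4]
P̄ = F·P·Fᵀ + Q = [43 6; 6 28]
y = z − H·x̄ = [-12]
S = H·P̄·Hᵀ + R = [356]
K = P̄·Hᵀ·S⁻¹ = [-17/89; 18/89]
x' = x̄ + K·y = [-775/89, -572/89]
P' = (I − K·H)·P̄ = [2671/89 1758/89; 1758/89 1196/89]

x' = [-775/89, -572/89]
P' = [2671/89 1758/89; 1758/89 1196/89]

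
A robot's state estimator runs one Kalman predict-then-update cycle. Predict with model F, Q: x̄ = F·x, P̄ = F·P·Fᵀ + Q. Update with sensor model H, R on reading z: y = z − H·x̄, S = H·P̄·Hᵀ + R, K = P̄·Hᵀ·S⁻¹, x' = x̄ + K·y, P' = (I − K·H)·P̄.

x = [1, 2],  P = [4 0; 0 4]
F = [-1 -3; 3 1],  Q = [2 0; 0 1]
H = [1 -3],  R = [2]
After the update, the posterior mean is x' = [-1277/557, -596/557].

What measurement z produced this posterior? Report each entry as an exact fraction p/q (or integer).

x̄ = F·x = [-7, 5]
P̄ = F·P·Fᵀ + Q = [42 -24; -24 41]
S = H·P̄·Hᵀ + R = [557]
K = P̄·Hᵀ·S⁻¹ = [114/557; -147/557]
x' − x̄ = [2622/557, -3381/557] = K·y
y = (KᵀK)⁻¹·Kᵀ·(x' − x̄) = [23]
z = y + H·x̄ = [23] + [-22] = [1]

z = [1]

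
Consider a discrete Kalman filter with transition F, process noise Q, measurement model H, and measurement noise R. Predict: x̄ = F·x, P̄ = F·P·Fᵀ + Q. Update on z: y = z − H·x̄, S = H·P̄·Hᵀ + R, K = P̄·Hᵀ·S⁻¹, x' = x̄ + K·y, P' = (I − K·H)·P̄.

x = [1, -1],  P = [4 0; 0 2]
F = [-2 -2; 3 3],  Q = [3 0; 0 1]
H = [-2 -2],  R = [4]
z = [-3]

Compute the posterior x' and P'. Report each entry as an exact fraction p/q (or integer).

x' = [-27/22, 57/22]
P' = [216/11 -225/11; -225/11 244/11]

x̄ = F·x = [0, 0]
P̄ = F·P·Fᵀ + Q = [27 -36; -36 55]
y = z − H·x̄ = [-3]
S = H·P̄·Hᵀ + R = [44]
K = P̄·Hᵀ·S⁻¹ = [9/22; -19/22]
x' = x̄ + K·y = [-27/22, 57/22]
P' = (I − K·H)·P̄ = [216/11 -225/11; -225/11 244/11]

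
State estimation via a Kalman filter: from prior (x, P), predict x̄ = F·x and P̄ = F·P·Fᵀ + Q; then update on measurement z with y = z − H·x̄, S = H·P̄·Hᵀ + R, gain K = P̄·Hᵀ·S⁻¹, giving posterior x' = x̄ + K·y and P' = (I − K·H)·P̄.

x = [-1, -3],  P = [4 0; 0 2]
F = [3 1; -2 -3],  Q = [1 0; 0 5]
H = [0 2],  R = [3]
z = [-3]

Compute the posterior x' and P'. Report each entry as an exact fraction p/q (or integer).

x̄ = F·x = [-6, 11]
P̄ = F·P·Fᵀ + Q = [39 -30; -30 39]
y = z − H·x̄ = [-25]
S = H·P̄·Hᵀ + R = [159]
K = P̄·Hᵀ·S⁻¹ = [-20/53; 26/53]
x' = x̄ + K·y = [182/53, -67/53]
P' = (I − K·H)·P̄ = [867/53 -30/53; -30/53 39/53]

x' = [182/53, -67/53]
P' = [867/53 -30/53; -30/53 39/53]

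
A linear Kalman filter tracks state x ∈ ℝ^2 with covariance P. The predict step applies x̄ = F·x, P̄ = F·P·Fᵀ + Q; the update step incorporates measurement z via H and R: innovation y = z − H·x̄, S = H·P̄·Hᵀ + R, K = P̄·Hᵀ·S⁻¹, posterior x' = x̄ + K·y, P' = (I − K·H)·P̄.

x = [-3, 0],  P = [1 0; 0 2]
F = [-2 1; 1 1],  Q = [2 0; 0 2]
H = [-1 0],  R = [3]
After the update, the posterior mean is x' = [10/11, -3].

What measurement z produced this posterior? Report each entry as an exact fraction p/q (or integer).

x̄ = F·x = [6, -3]
P̄ = F·P·Fᵀ + Q = [8 0; 0 5]
S = H·P̄·Hᵀ + R = [11]
K = P̄·Hᵀ·S⁻¹ = [-8/11; 0]
x' − x̄ = [-56/11, 0] = K·y
y = (KᵀK)⁻¹·Kᵀ·(x' − x̄) = [7]
z = y + H·x̄ = [7] + [-6] = [1]

z = [1]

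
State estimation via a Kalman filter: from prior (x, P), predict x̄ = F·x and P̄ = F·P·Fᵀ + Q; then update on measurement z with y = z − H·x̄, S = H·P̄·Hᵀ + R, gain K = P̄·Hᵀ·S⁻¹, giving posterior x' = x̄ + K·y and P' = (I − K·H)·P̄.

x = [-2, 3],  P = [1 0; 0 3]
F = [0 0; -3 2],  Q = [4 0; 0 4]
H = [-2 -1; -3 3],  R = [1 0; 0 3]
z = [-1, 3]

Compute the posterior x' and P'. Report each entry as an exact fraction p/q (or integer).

x' = [44/2829, 3148/2829]
P' = [404/2829 100/2829; 100/2829 725/2829]

x̄ = F·x = [0, 12]
P̄ = F·P·Fᵀ + Q = [4 0; 0 25]
y = z − H·x̄ = [11, -33]
S = H·P̄·Hᵀ + R = [42 -51; -51 264]
K = P̄·Hᵀ·S⁻¹ = [-908/2829 -304/2829; -925/2829 625/2829]
x' = x̄ + K·y = [44/2829, 3148/2829]
P' = (I − K·H)·P̄ = [404/2829 100/2829; 100/2829 725/2829]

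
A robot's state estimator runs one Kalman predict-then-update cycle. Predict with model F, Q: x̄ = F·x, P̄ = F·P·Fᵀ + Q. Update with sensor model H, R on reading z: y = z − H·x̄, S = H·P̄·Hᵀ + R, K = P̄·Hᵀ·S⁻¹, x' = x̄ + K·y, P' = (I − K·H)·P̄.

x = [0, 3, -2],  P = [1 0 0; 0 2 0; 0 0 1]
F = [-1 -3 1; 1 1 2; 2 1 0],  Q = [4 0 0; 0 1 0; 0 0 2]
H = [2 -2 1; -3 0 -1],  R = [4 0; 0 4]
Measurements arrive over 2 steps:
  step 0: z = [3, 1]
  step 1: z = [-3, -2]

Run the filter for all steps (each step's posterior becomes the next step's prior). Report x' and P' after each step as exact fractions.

step 0: x' = [-1168/1451, -3035/1451, 905/1451], P' = [1556/1451 -116/1451 -2920/1451; -116/1451 2049/1451 1844/1451; -2920/1451 1844/1451 8792/1451]
step 1: x' = [14158881/10461659, 18975358/10461659, -18126635/10461659], P' = [11450876/10461659 2174434/10461659 -18816264/10461659; 2174434/10461659 14666763/10461659 5403174/10461659; -18816264/10461659 5403174/10461659 50049992/10461659]

step 0: x̄ = F·x = [-11, -1, 3]
step 0: P̄ = F·P·Fᵀ + Q = [24 -5 -8; -5 8 4; -8 4 8]
step 0: y = z − H·x̄ = [20, -29]
step 0: S = H·P̄·Hᵀ + R = [132 -134; -134 180]
step 0: K = P̄·Hᵀ·S⁻¹ = [106/1451 -437/1451; -1243/2902 -374/1451; -184/1451 -8/1451]
step 0: x' = x̄ + K·y = [-1168/1451, -3035/1451, 905/1451]
step 0: P' = (I − K·H)·P̄ = [1556/1451 -116/1451 -2920/1451; -116/1451 2049/1451 1844/1451; -2920/1451 1844/1451 8792/1451]
step 1: x̄ = F·x = [11178/1451, -2393/1451, -5371/1451]
step 1: P̄ = F·P·Fᵀ + Q = [28673/1451 4045/1451 -12443/1451; 4045/1451 35688/1451 -3179/1451; -12443/1451 -3179/1451 10711/1451]
step 1: y = z − H·x̄ = [-26124/1451, 25261/1451]
step 1: S = H·P̄·Hᵀ + R = [204543/1451 -102622/1451; -102622/1451 199914/1451]
step 1: K = P̄·Hᵀ·S⁻¹ = [-5065/804743 -3884091/10461659; -376567/804743 -2981619/10461659; 30983/804743 1599700/10461659]
step 1: x' = x̄ + K·y = [14158881/10461659, 18975358/10461659, -18126635/10461659]
step 1: P' = (I − K·H)·P̄ = [11450876/10461659 2174434/10461659 -18816264/10461659; 2174434/10461659 14666763/10461659 5403174/10461659; -18816264/10461659 5403174/10461659 50049992/10461659]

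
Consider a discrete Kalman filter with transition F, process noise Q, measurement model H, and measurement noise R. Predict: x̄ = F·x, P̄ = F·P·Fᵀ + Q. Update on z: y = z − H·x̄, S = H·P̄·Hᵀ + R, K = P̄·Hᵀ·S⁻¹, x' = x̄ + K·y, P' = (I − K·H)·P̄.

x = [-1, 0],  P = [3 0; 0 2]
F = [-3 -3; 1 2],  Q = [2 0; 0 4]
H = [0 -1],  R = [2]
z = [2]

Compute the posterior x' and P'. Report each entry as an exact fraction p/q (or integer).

x' = [72/17, -32/17]
P' = [358/17 -42/17; -42/17 30/17]

x̄ = F·x = [3, -1]
P̄ = F·P·Fᵀ + Q = [47 -21; -21 15]
y = z − H·x̄ = [1]
S = H·P̄·Hᵀ + R = [17]
K = P̄·Hᵀ·S⁻¹ = [21/17; -15/17]
x' = x̄ + K·y = [72/17, -32/17]
P' = (I − K·H)·P̄ = [358/17 -42/17; -42/17 30/17]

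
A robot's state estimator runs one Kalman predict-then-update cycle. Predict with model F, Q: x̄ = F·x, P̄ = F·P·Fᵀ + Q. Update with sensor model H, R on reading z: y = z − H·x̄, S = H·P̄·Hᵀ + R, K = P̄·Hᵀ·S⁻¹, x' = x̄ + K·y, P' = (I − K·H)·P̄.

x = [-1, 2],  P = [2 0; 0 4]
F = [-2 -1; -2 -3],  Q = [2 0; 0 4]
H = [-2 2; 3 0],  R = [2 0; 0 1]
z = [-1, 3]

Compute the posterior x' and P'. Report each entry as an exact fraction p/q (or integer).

x̄ = F·x = [0, -4]
P̄ = F·P·Fᵀ + Q = [14 20; 20 48]
y = z − H·x̄ = [7, 3]
S = H·P̄·Hᵀ + R = [90 36; 36 127]
K = P̄·Hᵀ·S⁻¹ = [2/1689 186/563; 2476/5067 188/563]
x' = x̄ + K·y = [1688/1689, 2140/5067]
P' = (I − K·H)·P̄ = [62/563 188/1689; 188/1689 3040/5067]

x' = [1688/1689, 2140/5067]
P' = [62/563 188/1689; 188/1689 3040/5067]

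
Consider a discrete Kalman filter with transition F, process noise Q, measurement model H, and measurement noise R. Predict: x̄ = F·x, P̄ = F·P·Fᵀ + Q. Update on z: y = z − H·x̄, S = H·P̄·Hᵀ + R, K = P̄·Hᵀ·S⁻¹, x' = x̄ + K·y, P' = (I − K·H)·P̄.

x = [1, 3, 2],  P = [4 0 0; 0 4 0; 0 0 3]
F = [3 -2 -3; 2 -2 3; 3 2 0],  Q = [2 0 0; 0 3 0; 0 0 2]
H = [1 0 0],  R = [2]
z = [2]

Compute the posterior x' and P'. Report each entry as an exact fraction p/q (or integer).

x̄ = F·x = [-9, 2, 9]
P̄ = F·P·Fᵀ + Q = [81 13 20; 13 62 8; 20 8 54]
y = z − H·x̄ = [11]
S = H·P̄·Hᵀ + R = [83]
K = P̄·Hᵀ·S⁻¹ = [81/83; 13/83; 20/83]
x' = x̄ + K·y = [144/83, 309/83, 967/83]
P' = (I − K·H)·P̄ = [162/83 26/83 40/83; 26/83 4977/83 404/83; 40/83 404/83 4082/83]

x' = [144/83, 309/83, 967/83]
P' = [162/83 26/83 40/83; 26/83 4977/83 404/83; 40/83 404/83 4082/83]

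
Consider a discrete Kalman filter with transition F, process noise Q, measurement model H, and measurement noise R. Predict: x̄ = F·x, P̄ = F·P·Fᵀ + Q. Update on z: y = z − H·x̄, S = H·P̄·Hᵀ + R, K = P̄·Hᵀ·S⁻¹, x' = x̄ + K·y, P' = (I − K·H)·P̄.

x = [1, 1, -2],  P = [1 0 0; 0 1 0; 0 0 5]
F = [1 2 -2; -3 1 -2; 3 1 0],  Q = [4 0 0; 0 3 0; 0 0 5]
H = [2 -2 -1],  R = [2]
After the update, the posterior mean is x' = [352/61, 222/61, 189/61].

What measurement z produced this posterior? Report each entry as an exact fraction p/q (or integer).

z = [1]

x̄ = F·x = [7, 2, 4]
P̄ = F·P·Fᵀ + Q = [29 19 5; 19 33 -8; 5 -8 15]
S = H·P̄·Hᵀ + R = [61]
K = P̄·Hᵀ·S⁻¹ = [15/61; -20/61; 11/61]
x' − x̄ = [-75/61, 100/61, -55/61] = K·y
y = (KᵀK)⁻¹·Kᵀ·(x' − x̄) = [-5]
z = y + H·x̄ = [-5] + [6] = [1]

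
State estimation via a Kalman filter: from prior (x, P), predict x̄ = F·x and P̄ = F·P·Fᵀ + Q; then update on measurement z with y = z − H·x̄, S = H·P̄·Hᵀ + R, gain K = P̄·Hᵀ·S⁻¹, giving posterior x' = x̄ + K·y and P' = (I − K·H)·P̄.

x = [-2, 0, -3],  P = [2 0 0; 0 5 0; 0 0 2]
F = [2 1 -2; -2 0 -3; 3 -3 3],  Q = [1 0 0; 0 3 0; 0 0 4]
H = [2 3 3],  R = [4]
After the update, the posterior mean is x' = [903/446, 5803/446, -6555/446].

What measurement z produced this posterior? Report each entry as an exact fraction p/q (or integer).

x̄ = F·x = [2, 13, -15]
P̄ = F·P·Fᵀ + Q = [22 4 -15; 4 29 -30; -15 -30 85]
S = H·P̄·Hᵀ + R = [446]
K = P̄·Hᵀ·S⁻¹ = [11/446; 5/446; 135/446]
x' − x̄ = [11/446, 5/446, 135/446] = K·y
y = (KᵀK)⁻¹·Kᵀ·(x' − x̄) = [1]
z = y + H·x̄ = [1] + [-2] = [-1]

z = [-1]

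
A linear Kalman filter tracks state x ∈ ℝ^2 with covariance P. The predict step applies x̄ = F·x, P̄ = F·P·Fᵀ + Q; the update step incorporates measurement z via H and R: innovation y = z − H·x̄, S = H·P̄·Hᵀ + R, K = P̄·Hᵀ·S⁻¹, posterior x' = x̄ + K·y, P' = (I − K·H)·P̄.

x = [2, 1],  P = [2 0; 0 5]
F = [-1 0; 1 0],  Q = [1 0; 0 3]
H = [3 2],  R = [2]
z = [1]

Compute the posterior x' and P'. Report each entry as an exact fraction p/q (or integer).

x' = [-7/5, 62/25]
P' = [2 -14/5; -14/5 109/25]

x̄ = F·x = [-2, 2]
P̄ = F·P·Fᵀ + Q = [3 -2; -2 5]
y = z − H·x̄ = [3]
S = H·P̄·Hᵀ + R = [25]
K = P̄·Hᵀ·S⁻¹ = [1/5; 4/25]
x' = x̄ + K·y = [-7/5, 62/25]
P' = (I − K·H)·P̄ = [2 -14/5; -14/5 109/25]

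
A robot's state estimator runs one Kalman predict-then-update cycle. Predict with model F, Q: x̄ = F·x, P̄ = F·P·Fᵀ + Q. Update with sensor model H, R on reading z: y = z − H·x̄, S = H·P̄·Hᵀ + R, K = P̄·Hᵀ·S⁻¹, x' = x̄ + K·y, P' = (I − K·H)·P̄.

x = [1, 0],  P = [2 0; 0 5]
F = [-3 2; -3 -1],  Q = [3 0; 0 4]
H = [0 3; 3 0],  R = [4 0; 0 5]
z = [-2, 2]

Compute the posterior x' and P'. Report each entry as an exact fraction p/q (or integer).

x̄ = F·x = [-3, -3]
P̄ = F·P·Fᵀ + Q = [41 8; 8 27]
y = z − H·x̄ = [7, 11]
S = H·P̄·Hᵀ + R = [247 72; 72 374]
K = P̄·Hᵀ·S⁻¹ = [60/43597 28653/87194; 14283/43597 48/43597]
x' = x̄ + K·y = [54441/87194, -30282/43597]
P' = (I − K·H)·P̄ = [47755/87194 80/43597; 80/43597 19044/43597]

x' = [54441/87194, -30282/43597]
P' = [47755/87194 80/43597; 80/43597 19044/43597]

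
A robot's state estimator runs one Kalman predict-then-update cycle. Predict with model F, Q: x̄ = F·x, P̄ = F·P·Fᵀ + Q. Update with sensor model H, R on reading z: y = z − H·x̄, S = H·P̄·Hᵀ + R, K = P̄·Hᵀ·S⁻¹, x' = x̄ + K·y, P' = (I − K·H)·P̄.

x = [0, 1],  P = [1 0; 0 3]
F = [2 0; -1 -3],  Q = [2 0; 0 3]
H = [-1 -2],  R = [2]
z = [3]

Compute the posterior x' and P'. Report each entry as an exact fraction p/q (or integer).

x' = [3/62, -48/31]
P' = [185/31 -92/31; -92/31 61/31]

x̄ = F·x = [0, -3]
P̄ = F·P·Fᵀ + Q = [6 -2; -2 31]
y = z − H·x̄ = [-3]
S = H·P̄·Hᵀ + R = [124]
K = P̄·Hᵀ·S⁻¹ = [-1/62; -15/31]
x' = x̄ + K·y = [3/62, -48/31]
P' = (I − K·H)·P̄ = [185/31 -92/31; -92/31 61/31]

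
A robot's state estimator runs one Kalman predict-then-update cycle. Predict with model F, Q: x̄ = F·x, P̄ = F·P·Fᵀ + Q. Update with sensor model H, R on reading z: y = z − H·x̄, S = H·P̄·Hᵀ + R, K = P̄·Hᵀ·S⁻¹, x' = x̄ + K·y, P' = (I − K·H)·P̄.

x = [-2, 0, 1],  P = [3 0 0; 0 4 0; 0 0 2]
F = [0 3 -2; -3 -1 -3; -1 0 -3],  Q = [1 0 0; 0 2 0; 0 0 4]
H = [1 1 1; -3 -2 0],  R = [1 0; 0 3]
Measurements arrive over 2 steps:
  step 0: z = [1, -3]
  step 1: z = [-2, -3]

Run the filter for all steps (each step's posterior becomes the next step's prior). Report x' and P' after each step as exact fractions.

step 0: x' = [-560/573, 5053/1719, -1613/1719], P' = [1177/191 -4832/573 958/573; -4832/573 20893/1719 -4799/1719; 958/573 -4799/1719 3007/1719]
step 1: x' = [117537001/45346189, -115147542/45346189, -82339247/45346189], P' = [65981527/45346189 -77600268/45346189 5038588/45346189; -77600268/45346189 116037435/45346189 -25436283/45346189; 5038588/45346189 -25436283/45346189 55012908/45346189]

step 0: x̄ = F·x = [-2, 3, -1]
step 0: P̄ = F·P·Fᵀ + Q = [45 0 12; 0 51 27; 12 27 25]
step 0: y = z − H·x̄ = [1, -3]
step 0: S = H·P̄·Hᵀ + R = [200 -327; -327 612]
step 0: K = P̄·Hᵀ·S⁻¹ = [-343/573 -929/1719; 1598/1719 1702/5157; 1082/1719 976/5157]
step 0: x' = x̄ + K·y = [-560/573, 5053/1719, -1613/1719]
step 0: P' = (I − K·H)·P̄ = [1177/191 -4832/573 958/573; -4832/573 20893/1719 -4799/1719; 958/573 -4799/1719 3007/1719]
step 1: x̄ = F·x = [18385/1719, 4826/1719, 2173/573]
step 1: P̄ = F·P·Fᵀ + Q = [259372/1719 136664/1719 36823/573; 136664/1719 82693/1719 21479/573; 36823/573 21479/573 6864/191]
step 1: y = z − H·x̄ = [-11056/573, 59650/1719]
step 1: S = H·P̄·Hᵀ + R = [114300/191 -695701/573; -695701/573 4310245/1719]
step 1: K = P̄·Hᵀ·S⁻¹ = [-6580153/45346189 -14248015/45346189; 13000884/45346189 241978/45346189; 34615213/45346189 11918934/45346189]
step 1: x' = x̄ + K·y = [117537001/45346189, -115147542/45346189, -82339247/45346189]
step 1: P' = (I − K·H)·P̄ = [65981527/45346189 -77600268/45346189 5038588/45346189; -77600268/45346189 116037435/45346189 -25436283/45346189; 5038588/45346189 -25436283/45346189 55012908/45346189]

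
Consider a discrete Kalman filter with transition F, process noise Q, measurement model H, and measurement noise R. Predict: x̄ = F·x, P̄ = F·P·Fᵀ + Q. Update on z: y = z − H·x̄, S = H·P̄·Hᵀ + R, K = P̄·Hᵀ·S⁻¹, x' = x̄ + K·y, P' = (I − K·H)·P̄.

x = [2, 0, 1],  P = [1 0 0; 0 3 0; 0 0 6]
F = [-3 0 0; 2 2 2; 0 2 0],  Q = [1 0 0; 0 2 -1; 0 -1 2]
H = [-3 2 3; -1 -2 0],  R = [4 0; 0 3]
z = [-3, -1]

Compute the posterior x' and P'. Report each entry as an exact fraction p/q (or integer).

x' = [-42583/20480, 56217/40960, -19777/5120]
P' = [42147/10240 -35853/20480 13013/2560; -35853/20480 58947/40960 -13307/5120; 13013/2560 -13307/5120 4467/640]

x̄ = F·x = [-6, 6, 0]
P̄ = F·P·Fᵀ + Q = [10 -6 0; -6 42 11; 0 11 14]
y = z − H·x̄ = [-33, 5]
S = H·P̄·Hᵀ + R = [592 -228; -228 157]
K = P̄·Hᵀ·S⁻¹ = [-3069/20480 -1049/5120; 3411/40960 -3849/10240; 629/5120 49/1280]
x' = x̄ + K·y = [-42583/20480, 56217/40960, -19777/5120]
P' = (I − K·H)·P̄ = [42147/10240 -35853/20480 13013/2560; -35853/20480 58947/40960 -13307/5120; 13013/2560 -13307/5120 4467/640]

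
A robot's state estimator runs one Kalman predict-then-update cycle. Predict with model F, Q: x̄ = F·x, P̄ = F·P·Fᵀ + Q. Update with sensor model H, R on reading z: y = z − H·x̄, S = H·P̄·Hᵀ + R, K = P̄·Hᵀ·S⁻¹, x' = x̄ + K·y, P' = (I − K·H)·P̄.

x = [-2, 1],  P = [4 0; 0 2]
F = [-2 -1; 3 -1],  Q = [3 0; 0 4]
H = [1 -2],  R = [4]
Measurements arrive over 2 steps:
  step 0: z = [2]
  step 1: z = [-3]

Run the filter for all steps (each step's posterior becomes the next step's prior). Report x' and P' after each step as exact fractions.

step 0: x' = [-132/281, -377/281], P' = [1676/281 708/281; 708/281 566/281]
step 1: x' = [65123/102965, 36793/20593], P' = [514924/102965 38956/20593; 38956/20593 33578/20593]

step 0: x̄ = F·x = [3, -7]
step 0: P̄ = F·P·Fᵀ + Q = [21 -22; -22 42]
step 0: y = z − H·x̄ = [-15]
step 0: S = H·P̄·Hᵀ + R = [281]
step 0: K = P̄·Hᵀ·S⁻¹ = [65/281; -106/281]
step 0: x' = x̄ + K·y = [-132/281, -377/281]
step 0: P' = (I − K·H)·P̄ = [1676/281 708/281; 708/281 566/281]
step 1: x̄ = F·x = [641/281, -19/281]
step 1: P̄ = F·P·Fᵀ + Q = [10945/281 -10198/281; -10198/281 12526/281]
step 1: y = z − H·x̄ = [-1522/281]
step 1: S = H·P̄·Hᵀ + R = [102965/281]
step 1: K = P̄·Hᵀ·S⁻¹ = [31341/102965; -7050/20593]
step 1: x' = x̄ + K·y = [65123/102965, 36793/20593]
step 1: P' = (I − K·H)·P̄ = [514924/102965 38956/20593; 38956/20593 33578/20593]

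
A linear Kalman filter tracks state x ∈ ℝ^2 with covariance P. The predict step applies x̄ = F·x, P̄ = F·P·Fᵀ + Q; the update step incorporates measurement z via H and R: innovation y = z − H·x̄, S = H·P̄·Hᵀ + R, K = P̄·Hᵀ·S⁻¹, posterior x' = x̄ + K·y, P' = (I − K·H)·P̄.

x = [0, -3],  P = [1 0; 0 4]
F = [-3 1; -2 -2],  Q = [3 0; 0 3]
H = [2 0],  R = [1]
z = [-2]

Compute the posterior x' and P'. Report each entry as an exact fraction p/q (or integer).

x̄ = F·x = [-3, 6]
P̄ = F·P·Fᵀ + Q = [16 -2; -2 23]
y = z − H·x̄ = [4]
S = H·P̄·Hᵀ + R = [65]
K = P̄·Hᵀ·S⁻¹ = [32/65; -4/65]
x' = x̄ + K·y = [-67/65, 374/65]
P' = (I − K·H)·P̄ = [16/65 -2/65; -2/65 1479/65]

x' = [-67/65, 374/65]
P' = [16/65 -2/65; -2/65 1479/65]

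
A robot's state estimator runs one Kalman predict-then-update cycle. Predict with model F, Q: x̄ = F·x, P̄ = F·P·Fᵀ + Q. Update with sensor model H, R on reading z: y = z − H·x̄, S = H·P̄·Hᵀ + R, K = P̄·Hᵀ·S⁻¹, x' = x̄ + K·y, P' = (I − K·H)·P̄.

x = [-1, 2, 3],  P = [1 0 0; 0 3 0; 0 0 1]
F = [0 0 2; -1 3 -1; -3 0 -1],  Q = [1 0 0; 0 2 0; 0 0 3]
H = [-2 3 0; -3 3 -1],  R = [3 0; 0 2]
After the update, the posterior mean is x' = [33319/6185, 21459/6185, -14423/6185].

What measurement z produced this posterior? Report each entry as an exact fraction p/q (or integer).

z = [-1, -3]

x̄ = F·x = [6, 4, 0]
P̄ = F·P·Fᵀ + Q = [5 -2 -2; -2 31 4; -2 4 13]
S = H·P̄·Hᵀ + R = [326 323; 323 339]
K = P̄·Hᵀ·S⁻¹ = [713/6185 -1026/6185; 2198/6185 -361/6185; 3809/6185 -3538/6185]
x' − x̄ = [-3791/6185, -3281/6185, -14423/6185] = K·y
y = (KᵀK)⁻¹·Kᵀ·(x' − x̄) = [-1, 3]
z = y + H·x̄ = [-1, 3] + [0, -6] = [-1, -3]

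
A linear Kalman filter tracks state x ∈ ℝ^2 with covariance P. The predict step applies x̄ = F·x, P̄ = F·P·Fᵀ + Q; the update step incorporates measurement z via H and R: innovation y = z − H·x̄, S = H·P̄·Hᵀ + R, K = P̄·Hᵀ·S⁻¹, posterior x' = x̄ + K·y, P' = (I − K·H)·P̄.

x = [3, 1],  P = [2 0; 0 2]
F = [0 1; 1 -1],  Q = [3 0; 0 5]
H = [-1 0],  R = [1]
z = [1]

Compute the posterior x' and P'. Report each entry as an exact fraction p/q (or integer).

x̄ = F·x = [1, 2]
P̄ = F·P·Fᵀ + Q = [5 -2; -2 9]
y = z − H·x̄ = [2]
S = H·P̄·Hᵀ + R = [6]
K = P̄·Hᵀ·S⁻¹ = [-5/6; 1/3]
x' = x̄ + K·y = [-2/3, 8/3]
P' = (I − K·H)·P̄ = [5/6 -1/3; -1/3 25/3]

x' = [-2/3, 8/3]
P' = [5/6 -1/3; -1/3 25/3]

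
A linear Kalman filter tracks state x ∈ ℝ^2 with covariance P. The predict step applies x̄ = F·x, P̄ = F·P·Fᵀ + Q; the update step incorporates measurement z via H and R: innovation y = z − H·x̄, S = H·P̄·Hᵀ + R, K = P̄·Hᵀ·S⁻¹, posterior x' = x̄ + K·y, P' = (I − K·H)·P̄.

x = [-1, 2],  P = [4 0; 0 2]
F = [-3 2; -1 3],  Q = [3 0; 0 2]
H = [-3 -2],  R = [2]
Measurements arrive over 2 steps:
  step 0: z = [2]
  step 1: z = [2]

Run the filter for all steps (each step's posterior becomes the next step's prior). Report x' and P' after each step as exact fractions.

step 0: x̄ = F·x = [7, 7]
step 0: P̄ = F·P·Fᵀ + Q = [47 24; 24 24]
step 0: y = z − H·x̄ = [37]
step 0: S = H·P̄·Hᵀ + R = [809]
step 0: K = P̄·Hᵀ·S⁻¹ = [-189/809; -120/809]
step 0: x' = x̄ + K·y = [-1330/809, 1223/809]
step 0: P' = (I − K·H)·P̄ = [2302/809 -3264/809; -3264/809 5016/809]
step 1: x̄ = F·x = [6436/809, 4999/809]
step 1: P̄ = F·P·Fᵀ + Q = [82377/809 72906/809; 72906/809 68648/809]
step 1: y = z − H·x̄ = [30924/809]
step 1: S = H·P̄·Hᵀ + R = [1892475/809]
step 1: K = P̄·Hᵀ·S⁻¹ = [-130981/630825; -356014/1892475]
step 1: x' = x̄ + K·y = [3928/210275, -212731/210275]
step 1: P' = (I − K·H)·P̄ = [204946/210275 -791276/630825; -791276/630825 3916756/1892475]

step 0: x' = [-1330/809, 1223/809], P' = [2302/809 -3264/809; -3264/809 5016/809]
step 1: x' = [3928/210275, -212731/210275], P' = [204946/210275 -791276/630825; -791276/630825 3916756/1892475]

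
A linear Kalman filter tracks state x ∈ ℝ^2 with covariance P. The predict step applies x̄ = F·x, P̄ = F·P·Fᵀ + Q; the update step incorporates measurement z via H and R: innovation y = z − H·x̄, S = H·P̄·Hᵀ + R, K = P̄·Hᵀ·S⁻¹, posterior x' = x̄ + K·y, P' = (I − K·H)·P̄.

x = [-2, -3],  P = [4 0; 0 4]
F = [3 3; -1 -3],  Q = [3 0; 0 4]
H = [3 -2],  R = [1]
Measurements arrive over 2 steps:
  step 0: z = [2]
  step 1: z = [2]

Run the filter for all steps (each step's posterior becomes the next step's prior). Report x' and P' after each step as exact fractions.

step 0: x̄ = F·x = [-15, 11]
step 0: P̄ = F·P·Fᵀ + Q = [75 -48; -48 44]
step 0: y = z − H·x̄ = [69]
step 0: S = H·P̄·Hᵀ + R = [1428]
step 0: K = P̄·Hᵀ·S⁻¹ = [107/476; -58/357]
step 0: x' = x̄ + K·y = [243/476, -25/119]
step 0: P' = (I − K·H)·P̄ = [1353/476 494/119; 494/119 2252/357]
step 1: x̄ = F·x = [429/476, 57/476]
step 1: P̄ = F·P·Fᵀ + Q = [76197/476 -54795/476; -54795/476 42137/476]
step 1: y = z − H·x̄ = [-13/28]
step 1: S = H·P̄·Hᵀ + R = [88961/28]
step 1: K = P̄·Hᵀ·S⁻¹ = [19893/88961; -14627/88961]
step 1: x' = x̄ + K·y = [4173/5233, 17444/88961]
step 1: P' = (I − K·H)·P̄ = [107409/88961 151167/88961; 151167/88961 234064/88961]

step 0: x' = [243/476, -25/119], P' = [1353/476 494/119; 494/119 2252/357]
step 1: x' = [4173/5233, 17444/88961], P' = [107409/88961 151167/88961; 151167/88961 234064/88961]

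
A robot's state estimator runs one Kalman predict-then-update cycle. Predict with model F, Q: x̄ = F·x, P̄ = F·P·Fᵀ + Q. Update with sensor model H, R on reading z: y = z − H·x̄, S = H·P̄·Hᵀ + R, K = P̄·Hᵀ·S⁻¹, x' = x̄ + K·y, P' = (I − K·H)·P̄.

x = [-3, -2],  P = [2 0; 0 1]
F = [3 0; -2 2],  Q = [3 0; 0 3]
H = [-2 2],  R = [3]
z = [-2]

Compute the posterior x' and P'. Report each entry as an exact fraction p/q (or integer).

x̄ = F·x = [-9, 2]
P̄ = F·P·Fᵀ + Q = [21 -12; -12 15]
y = z − H·x̄ = [-24]
S = H·P̄·Hᵀ + R = [243]
K = P̄·Hᵀ·S⁻¹ = [-22/81; 2/9]
x' = x̄ + K·y = [-67/27, -10/3]
P' = (I − K·H)·P̄ = [83/27 8/3; 8/3 3]

x' = [-67/27, -10/3]
P' = [83/27 8/3; 8/3 3]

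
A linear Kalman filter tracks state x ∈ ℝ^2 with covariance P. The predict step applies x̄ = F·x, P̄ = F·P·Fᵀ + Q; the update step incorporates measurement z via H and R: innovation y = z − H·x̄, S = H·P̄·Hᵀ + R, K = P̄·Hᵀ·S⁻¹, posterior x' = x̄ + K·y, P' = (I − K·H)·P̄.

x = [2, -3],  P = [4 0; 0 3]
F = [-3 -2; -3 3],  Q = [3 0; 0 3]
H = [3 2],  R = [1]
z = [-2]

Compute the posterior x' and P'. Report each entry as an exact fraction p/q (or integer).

x̄ = F·x = [0, -15]
P̄ = F·P·Fᵀ + Q = [51 18; 18 66]
y = z − H·x̄ = [28]
S = H·P̄·Hᵀ + R = [940]
K = P̄·Hᵀ·S⁻¹ = [189/940; 93/470]
x' = x̄ + K·y = [1323/235, -2223/235]
P' = (I − K·H)·P̄ = [12219/940 -9117/470; -9117/470 6861/235]

x' = [1323/235, -2223/235]
P' = [12219/940 -9117/470; -9117/470 6861/235]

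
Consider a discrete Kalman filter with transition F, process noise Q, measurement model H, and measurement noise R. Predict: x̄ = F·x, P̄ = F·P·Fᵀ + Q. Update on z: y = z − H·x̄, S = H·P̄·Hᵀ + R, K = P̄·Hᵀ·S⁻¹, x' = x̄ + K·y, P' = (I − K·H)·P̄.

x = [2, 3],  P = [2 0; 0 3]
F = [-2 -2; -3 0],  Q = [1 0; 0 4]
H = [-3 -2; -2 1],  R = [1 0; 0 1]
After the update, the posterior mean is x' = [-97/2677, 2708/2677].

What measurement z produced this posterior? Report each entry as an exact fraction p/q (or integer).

x̄ = F·x = [-10, -6]
P̄ = F·P·Fᵀ + Q = [21 12; 12 22]
S = H·P̄·Hᵀ + R = [422 94; 94 59]
K = P̄·Hᵀ·S⁻¹ = [-771/5354 -747/2677; -2266/8031 3338/8031]
x' − x̄ = [26673/2677, 18770/2677] = K·y
y = (KᵀK)⁻¹·Kᵀ·(x' − x̄) = [-44, -13]
z = y + H·x̄ = [-44, -13] + [42, 14] = [-2, 1]

z = [-2, 1]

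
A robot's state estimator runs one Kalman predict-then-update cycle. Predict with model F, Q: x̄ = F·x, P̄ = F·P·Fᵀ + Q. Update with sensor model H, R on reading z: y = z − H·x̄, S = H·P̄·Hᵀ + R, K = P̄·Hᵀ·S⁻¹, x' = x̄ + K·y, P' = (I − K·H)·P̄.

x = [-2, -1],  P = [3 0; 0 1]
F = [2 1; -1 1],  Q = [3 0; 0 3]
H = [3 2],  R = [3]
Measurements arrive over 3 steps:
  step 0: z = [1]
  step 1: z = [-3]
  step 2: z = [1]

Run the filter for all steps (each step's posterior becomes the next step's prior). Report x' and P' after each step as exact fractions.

step 0: x' = [-43/115, 101/115], P' = [396/115 -537/115; -537/115 804/115]
step 1: x' = [-480/1631, -1557/1631], P' = [15153/3262 -22377/3262; -22377/3262 35397/3262]
step 2: x' = [-156865/123099, 285511/123099], P' = [197921/41033 -294500/41033; -294500/41033 468137/41033]

step 0: x̄ = F·x = [-5, 1]
step 0: P̄ = F·P·Fᵀ + Q = [16 -5; -5 7]
step 0: y = z − H·x̄ = [14]
step 0: S = H·P̄·Hᵀ + R = [115]
step 0: K = P̄·Hᵀ·S⁻¹ = [38/115; -1/115]
step 0: x' = x̄ + K·y = [-43/115, 101/115]
step 0: P' = (I − K·H)·P̄ = [396/115 -537/115; -537/115 804/115]
step 1: x̄ = F·x = [3/23, 144/115]
step 1: P̄ = F·P·Fᵀ + Q = [117/23 -105/23; -105/23 2619/115]
step 1: y = z − H·x̄ = [-678/115]
step 1: S = H·P̄·Hᵀ + R = [9786/115]
step 1: K = P̄·Hᵀ·S⁻¹ = [235/3262; 1221/3262]
step 1: x' = x̄ + K·y = [-480/1631, -1557/1631]
step 1: P' = (I − K·H)·P̄ = [15153/3262 -22377/3262; -22377/3262 35397/3262]
step 2: x̄ = F·x = [-2517/1631, -1077/1631]
step 2: P̄ = F·P·Fᵀ + Q = [16287/3262 -8643/1631; -8643/1631 52545/1631]
step 2: y = z − H·x̄ = [11336/1631]
step 2: S = H·P̄·Hᵀ + R = [369297/3262]
step 2: K = P̄·Hᵀ·S⁻¹ = [4763/123099; 52774/123099]
step 2: x' = x̄ + K·y = [-156865/123099, 285511/123099]
step 2: P' = (I − K·H)·P̄ = [197921/41033 -294500/41033; -294500/41033 468137/41033]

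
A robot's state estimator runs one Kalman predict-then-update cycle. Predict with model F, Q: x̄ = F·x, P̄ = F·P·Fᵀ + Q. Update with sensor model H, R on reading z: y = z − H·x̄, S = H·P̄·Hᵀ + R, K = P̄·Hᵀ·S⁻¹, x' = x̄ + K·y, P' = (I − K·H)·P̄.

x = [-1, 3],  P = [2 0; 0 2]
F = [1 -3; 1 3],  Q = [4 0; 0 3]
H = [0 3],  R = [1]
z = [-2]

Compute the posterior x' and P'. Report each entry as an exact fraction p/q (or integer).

x̄ = F·x = [-10, 8]
P̄ = F·P·Fᵀ + Q = [24 -16; -16 23]
y = z − H·x̄ = [-26]
S = H·P̄·Hᵀ + R = [208]
K = P̄·Hᵀ·S⁻¹ = [-3/13; 69/208]
x' = x̄ + K·y = [-4, -5/8]
P' = (I − K·H)·P̄ = [168/13 -1/13; -1/13 23/208]

x' = [-4, -5/8]
P' = [168/13 -1/13; -1/13 23/208]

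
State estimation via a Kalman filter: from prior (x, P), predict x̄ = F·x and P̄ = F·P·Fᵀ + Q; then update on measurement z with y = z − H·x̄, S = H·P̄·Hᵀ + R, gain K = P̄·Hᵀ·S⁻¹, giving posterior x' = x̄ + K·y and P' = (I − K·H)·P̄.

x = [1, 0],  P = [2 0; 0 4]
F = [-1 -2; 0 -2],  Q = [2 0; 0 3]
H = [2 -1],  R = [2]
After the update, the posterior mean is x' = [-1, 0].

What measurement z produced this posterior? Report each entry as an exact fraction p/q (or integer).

z = [-2]

x̄ = F·x = [-1, 0]
P̄ = F·P·Fᵀ + Q = [20 16; 16 19]
S = H·P̄·Hᵀ + R = [37]
K = P̄·Hᵀ·S⁻¹ = [24/37; 13/37]
x' − x̄ = [0, 0] = K·y
y = (KᵀK)⁻¹·Kᵀ·(x' − x̄) = [0]
z = y + H·x̄ = [0] + [-2] = [-2]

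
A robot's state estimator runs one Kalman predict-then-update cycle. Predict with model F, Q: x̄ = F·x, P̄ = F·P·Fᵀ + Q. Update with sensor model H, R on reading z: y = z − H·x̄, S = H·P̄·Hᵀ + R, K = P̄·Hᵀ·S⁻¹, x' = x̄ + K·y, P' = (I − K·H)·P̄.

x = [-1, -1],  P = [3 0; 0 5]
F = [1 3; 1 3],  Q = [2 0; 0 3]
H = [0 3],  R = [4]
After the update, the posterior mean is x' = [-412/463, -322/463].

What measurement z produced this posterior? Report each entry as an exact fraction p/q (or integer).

z = [-2]

x̄ = F·x = [-4, -4]
P̄ = F·P·Fᵀ + Q = [50 48; 48 51]
S = H·P̄·Hᵀ + R = [463]
K = P̄·Hᵀ·S⁻¹ = [144/463; 153/463]
x' − x̄ = [1440/463, 1530/463] = K·y
y = (KᵀK)⁻¹·Kᵀ·(x' − x̄) = [10]
z = y + H·x̄ = [10] + [-12] = [-2]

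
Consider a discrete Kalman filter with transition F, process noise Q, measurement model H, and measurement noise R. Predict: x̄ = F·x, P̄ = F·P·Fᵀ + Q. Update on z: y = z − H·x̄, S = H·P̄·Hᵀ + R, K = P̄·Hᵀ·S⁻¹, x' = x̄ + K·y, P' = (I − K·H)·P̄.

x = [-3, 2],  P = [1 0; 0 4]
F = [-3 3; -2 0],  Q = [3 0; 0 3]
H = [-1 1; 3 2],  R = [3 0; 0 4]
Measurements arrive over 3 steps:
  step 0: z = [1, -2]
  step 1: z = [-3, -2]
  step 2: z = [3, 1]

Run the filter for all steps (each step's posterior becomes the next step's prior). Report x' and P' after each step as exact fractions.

step 0: x' = [-537/580, 1639/2320], P' = [84/145 -129/290; -129/290 1173/1160]
step 1: x' = [327969/672055, -1993377/1344110], P' = [358434/672055 -247971/672055; -247971/672055 1185963/1344110]
step 2: x' = [-203395769/229939029, 374112494/229939029], P' = [122314166/229939029 -84624209/229939029; -84624209/229939029 405448153/459878058]

step 0: x̄ = F·x = [15, 6]
step 0: P̄ = F·P·Fᵀ + Q = [48 6; 6 7]
step 0: y = z − H·x̄ = [10, -59]
step 0: S = H·P̄·Hᵀ + R = [46 -124; -124 536]
step 0: K = P̄·Hᵀ·S⁻¹ = [-99/290 123/580; 563/1160 399/2320]
step 0: x' = x̄ + K·y = [-537/580, 1639/2320]
step 0: P' = (I − K·H)·P̄ = [84/145 -129/290; -129/290 1173/1160]
step 1: x̄ = F·x = [11361/2320, 537/290]
step 1: P̄ = F·P·Fᵀ + Q = [29373/1160 891/145; 891/145 771/145]
step 1: y = z − H·x̄ = [21/464, -9463/464]
step 1: S = H·P̄·Hᵀ + R = [4953/232 -13731/232; -13731/232 75841/232]
step 1: K = P̄·Hᵀ·S⁻¹ = [-40427/134411 28968/134411; 112127/268822 44205/268822]
step 1: x' = x̄ + K·y = [327969/672055, -1993377/1344110]
step 1: P' = (I − K·H)·P̄ = [358434/672055 -247971/672055; -247971/672055 1185963/1344110]
step 2: x̄ = F·x = [-1589589/268822, -655938/672055]
step 2: P̄ = F·P·Fᵀ + Q = [6016953/268822 727686/134411; 727686/134411 3449901/672055]
step 2: y = z − H·x̄ = [-2603739/1344110, 27811697/1344110]
step 2: S = H·P̄·Hᵀ + R = [26463177/1344110 -69177831/1344110; -69177831/1344110 391060853/1344110]
step 2: K = P̄·Hᵀ·S⁻¹ = [-206938375/689817087 49423520/229939029; 574696571/1379634174 75787763/459878058]
step 2: x' = x̄ + K·y = [-203395769/229939029, 374112494/229939029]
step 2: P' = (I − K·H)·P̄ = [122314166/229939029 -84624209/229939029; -84624209/229939029 405448153/459878058]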